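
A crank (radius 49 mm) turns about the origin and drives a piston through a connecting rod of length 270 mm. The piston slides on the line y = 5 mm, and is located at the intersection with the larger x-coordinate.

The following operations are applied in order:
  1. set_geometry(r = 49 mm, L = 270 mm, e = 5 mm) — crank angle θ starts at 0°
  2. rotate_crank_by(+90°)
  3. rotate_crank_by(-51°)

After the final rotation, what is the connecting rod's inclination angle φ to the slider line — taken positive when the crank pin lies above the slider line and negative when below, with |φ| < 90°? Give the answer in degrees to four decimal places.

5.4911

set_geometry: r = 49 mm, L = 270 mm, e = 5 mm; θ ← 0°
rotate_crank_by(+90°): θ ← 0° +90° = 90°
rotate_crank_by(-51°): θ ← 90° -51° = 39°
crank pin P = (r cos θ, r sin θ) = (38.080152, 30.836699)
h = r sin θ − e = 30.836699 − 5 = 25.836699
sin φ = h / L = 25.836699 / 270 = 0.09569148
φ = arcsin(0.09569148) = 5.491120°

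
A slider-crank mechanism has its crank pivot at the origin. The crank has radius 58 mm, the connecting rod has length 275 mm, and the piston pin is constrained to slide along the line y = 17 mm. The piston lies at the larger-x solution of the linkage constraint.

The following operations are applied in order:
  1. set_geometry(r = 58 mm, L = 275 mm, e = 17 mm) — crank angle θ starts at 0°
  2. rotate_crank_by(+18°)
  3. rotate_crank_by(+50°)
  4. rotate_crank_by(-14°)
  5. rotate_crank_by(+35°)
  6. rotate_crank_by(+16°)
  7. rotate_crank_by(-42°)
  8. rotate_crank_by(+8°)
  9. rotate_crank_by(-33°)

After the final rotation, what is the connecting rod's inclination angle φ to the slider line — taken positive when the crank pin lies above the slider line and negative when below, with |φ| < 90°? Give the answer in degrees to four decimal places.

set_geometry: r = 58 mm, L = 275 mm, e = 17 mm; θ ← 0°
rotate_crank_by(+18°): θ ← 0° +18° = 18°
rotate_crank_by(+50°): θ ← 18° +50° = 68°
rotate_crank_by(-14°): θ ← 68° -14° = 54°
rotate_crank_by(+35°): θ ← 54° +35° = 89°
rotate_crank_by(+16°): θ ← 89° +16° = 105°
rotate_crank_by(-42°): θ ← 105° -42° = 63°
rotate_crank_by(+8°): θ ← 63° +8° = 71°
rotate_crank_by(-33°): θ ← 71° -33° = 38°
crank pin P = (r cos θ, r sin θ) = (45.704624, 35.708366)
h = r sin θ − e = 35.708366 − 17 = 18.708366
sin φ = h / L = 18.708366 / 275 = 0.06803042
φ = arcsin(0.06803042) = 3.900869°

3.9009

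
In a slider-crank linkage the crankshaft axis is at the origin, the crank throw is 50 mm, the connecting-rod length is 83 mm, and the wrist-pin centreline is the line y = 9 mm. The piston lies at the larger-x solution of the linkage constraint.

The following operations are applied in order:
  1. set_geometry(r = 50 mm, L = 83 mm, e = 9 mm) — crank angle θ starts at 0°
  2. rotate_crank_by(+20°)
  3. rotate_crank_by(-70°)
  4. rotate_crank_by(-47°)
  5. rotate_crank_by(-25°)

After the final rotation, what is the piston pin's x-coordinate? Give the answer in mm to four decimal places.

38.6715

set_geometry: r = 50 mm, L = 83 mm, e = 9 mm; θ ← 0°
rotate_crank_by(+20°): θ ← 0° +20° = 20°
rotate_crank_by(-70°): θ ← 20° -70° = -50°
rotate_crank_by(-47°): θ ← -50° -47° = -97°
rotate_crank_by(-25°): θ ← -97° -25° = -122°
crank pin P = (r cos θ, r sin θ) = (-26.495963, -42.402405)
h = r sin θ − e = -42.402405 − 9 = -51.402405
x = r cos θ + √(L² − h²) = -26.495963 + √(6889.0 − 2642.2072) = -26.495963 + 65.167421 = 38.671458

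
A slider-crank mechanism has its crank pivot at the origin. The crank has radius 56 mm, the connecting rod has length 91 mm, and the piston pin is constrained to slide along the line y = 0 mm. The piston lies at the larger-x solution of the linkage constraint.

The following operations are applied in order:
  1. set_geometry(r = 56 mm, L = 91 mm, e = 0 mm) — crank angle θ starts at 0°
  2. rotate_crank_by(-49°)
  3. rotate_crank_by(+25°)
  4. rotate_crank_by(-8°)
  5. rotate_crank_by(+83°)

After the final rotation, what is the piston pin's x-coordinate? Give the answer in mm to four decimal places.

set_geometry: r = 56 mm, L = 91 mm, e = 0 mm; θ ← 0°
rotate_crank_by(-49°): θ ← 0° -49° = -49°
rotate_crank_by(+25°): θ ← -49° +25° = -24°
rotate_crank_by(-8°): θ ← -24° -8° = -32°
rotate_crank_by(+83°): θ ← -32° +83° = 51°
crank pin P = (r cos θ, r sin θ) = (35.241942, 43.520174)
h = r sin θ − e = 43.520174 − 0 = 43.520174
x = r cos θ + √(L² − h²) = 35.241942 + √(8281.0 − 1894.0055) = 35.241942 + 79.918674 = 115.160616

115.1606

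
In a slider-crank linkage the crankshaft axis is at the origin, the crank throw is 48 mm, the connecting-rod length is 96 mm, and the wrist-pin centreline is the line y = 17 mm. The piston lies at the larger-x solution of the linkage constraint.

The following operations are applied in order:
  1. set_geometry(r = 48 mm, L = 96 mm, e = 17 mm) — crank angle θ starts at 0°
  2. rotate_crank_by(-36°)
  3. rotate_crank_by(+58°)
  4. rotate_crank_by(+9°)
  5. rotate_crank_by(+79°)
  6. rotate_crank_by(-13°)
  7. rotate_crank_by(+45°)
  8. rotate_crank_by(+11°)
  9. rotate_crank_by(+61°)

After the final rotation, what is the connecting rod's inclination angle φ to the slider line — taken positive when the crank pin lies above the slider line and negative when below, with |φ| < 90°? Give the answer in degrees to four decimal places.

set_geometry: r = 48 mm, L = 96 mm, e = 17 mm; θ ← 0°
rotate_crank_by(-36°): θ ← 0° -36° = -36°
rotate_crank_by(+58°): θ ← -36° +58° = 22°
rotate_crank_by(+9°): θ ← 22° +9° = 31°
rotate_crank_by(+79°): θ ← 31° +79° = 110°
rotate_crank_by(-13°): θ ← 110° -13° = 97°
rotate_crank_by(+45°): θ ← 97° +45° = 142°
rotate_crank_by(+11°): θ ← 142° +11° = 153°
rotate_crank_by(+61°): θ ← 153° +61° = 214°
crank pin P = (r cos θ, r sin θ) = (-39.793803, -26.841259)
h = r sin θ − e = -26.841259 − 17 = -43.841259
sin φ = h / L = -43.841259 / 96 = -0.45667979
φ = arcsin(-0.45667979) = -27.173067°

-27.1731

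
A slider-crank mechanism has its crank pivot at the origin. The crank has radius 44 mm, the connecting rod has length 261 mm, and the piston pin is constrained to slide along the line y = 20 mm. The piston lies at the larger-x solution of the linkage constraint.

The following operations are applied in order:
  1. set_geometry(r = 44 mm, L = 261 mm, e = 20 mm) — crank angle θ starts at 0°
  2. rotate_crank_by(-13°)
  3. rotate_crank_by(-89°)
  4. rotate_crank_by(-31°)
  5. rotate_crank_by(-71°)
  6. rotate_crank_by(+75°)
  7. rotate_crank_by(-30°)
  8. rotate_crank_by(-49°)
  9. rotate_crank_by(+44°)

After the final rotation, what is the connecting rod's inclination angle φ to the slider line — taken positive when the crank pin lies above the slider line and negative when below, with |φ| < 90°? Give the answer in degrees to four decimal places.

set_geometry: r = 44 mm, L = 261 mm, e = 20 mm; θ ← 0°
rotate_crank_by(-13°): θ ← 0° -13° = -13°
rotate_crank_by(-89°): θ ← -13° -89° = -102°
rotate_crank_by(-31°): θ ← -102° -31° = -133°
rotate_crank_by(-71°): θ ← -133° -71° = -204°
rotate_crank_by(+75°): θ ← -204° +75° = -129°
rotate_crank_by(-30°): θ ← -129° -30° = -159°
rotate_crank_by(-49°): θ ← -159° -49° = -208°
rotate_crank_by(+44°): θ ← -208° +44° = -164°
crank pin P = (r cos θ, r sin θ) = (-42.295515, -12.128044)
h = r sin θ − e = -12.128044 − 20 = -32.128044
sin φ = h / L = -32.128044 / 261 = -0.12309595
φ = arcsin(-0.12309595) = -7.070813°

-7.0708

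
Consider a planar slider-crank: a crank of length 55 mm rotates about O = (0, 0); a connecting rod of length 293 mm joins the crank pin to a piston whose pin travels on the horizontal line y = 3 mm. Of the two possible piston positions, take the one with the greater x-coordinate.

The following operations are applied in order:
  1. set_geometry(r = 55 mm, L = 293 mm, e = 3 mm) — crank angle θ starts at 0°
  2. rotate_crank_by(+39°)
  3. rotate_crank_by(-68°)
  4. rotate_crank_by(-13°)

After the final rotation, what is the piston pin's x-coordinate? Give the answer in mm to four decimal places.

set_geometry: r = 55 mm, L = 293 mm, e = 3 mm; θ ← 0°
rotate_crank_by(+39°): θ ← 0° +39° = 39°
rotate_crank_by(-68°): θ ← 39° -68° = -29°
rotate_crank_by(-13°): θ ← -29° -13° = -42°
crank pin P = (r cos θ, r sin θ) = (40.872965, -36.802183)
h = r sin θ − e = -36.802183 − 3 = -39.802183
x = r cos θ + √(L² − h²) = 40.872965 + √(85849.0 − 1584.2138) = 40.872965 + 290.283975 = 331.156941

331.1569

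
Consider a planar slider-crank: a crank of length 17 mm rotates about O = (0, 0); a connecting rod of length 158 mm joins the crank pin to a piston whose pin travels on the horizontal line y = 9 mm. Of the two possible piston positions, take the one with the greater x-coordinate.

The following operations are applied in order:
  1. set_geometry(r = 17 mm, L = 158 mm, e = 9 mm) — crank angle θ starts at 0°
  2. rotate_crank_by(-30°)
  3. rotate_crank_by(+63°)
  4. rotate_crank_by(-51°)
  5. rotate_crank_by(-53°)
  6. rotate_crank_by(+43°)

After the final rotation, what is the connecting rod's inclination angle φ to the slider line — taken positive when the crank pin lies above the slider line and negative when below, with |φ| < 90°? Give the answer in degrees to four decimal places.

set_geometry: r = 17 mm, L = 158 mm, e = 9 mm; θ ← 0°
rotate_crank_by(-30°): θ ← 0° -30° = -30°
rotate_crank_by(+63°): θ ← -30° +63° = 33°
rotate_crank_by(-51°): θ ← 33° -51° = -18°
rotate_crank_by(-53°): θ ← -18° -53° = -71°
rotate_crank_by(+43°): θ ← -71° +43° = -28°
crank pin P = (r cos θ, r sin θ) = (15.010109, -7.981017)
h = r sin θ − e = -7.981017 − 9 = -16.981017
sin φ = h / L = -16.981017 / 158 = -0.10747479
φ = arcsin(-0.10747479) = -6.169769°

-6.1698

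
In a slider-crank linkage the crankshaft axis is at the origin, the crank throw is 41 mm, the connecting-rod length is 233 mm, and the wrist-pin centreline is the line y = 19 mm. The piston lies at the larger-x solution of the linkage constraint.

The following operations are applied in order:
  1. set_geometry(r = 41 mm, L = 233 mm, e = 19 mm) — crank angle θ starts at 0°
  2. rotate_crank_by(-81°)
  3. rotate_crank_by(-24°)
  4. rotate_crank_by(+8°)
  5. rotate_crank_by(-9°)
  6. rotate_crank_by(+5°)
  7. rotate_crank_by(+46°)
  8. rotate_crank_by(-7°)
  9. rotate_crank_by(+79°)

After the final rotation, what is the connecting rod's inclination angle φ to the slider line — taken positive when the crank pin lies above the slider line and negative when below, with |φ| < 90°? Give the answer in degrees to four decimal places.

-1.7247

set_geometry: r = 41 mm, L = 233 mm, e = 19 mm; θ ← 0°
rotate_crank_by(-81°): θ ← 0° -81° = -81°
rotate_crank_by(-24°): θ ← -81° -24° = -105°
rotate_crank_by(+8°): θ ← -105° +8° = -97°
rotate_crank_by(-9°): θ ← -97° -9° = -106°
rotate_crank_by(+5°): θ ← -106° +5° = -101°
rotate_crank_by(+46°): θ ← -101° +46° = -55°
rotate_crank_by(-7°): θ ← -55° -7° = -62°
rotate_crank_by(+79°): θ ← -62° +79° = 17°
crank pin P = (r cos θ, r sin θ) = (39.208495, 11.987240)
h = r sin θ − e = 11.987240 − 19 = -7.012760
sin φ = h / L = -7.012760 / 233 = -0.03009768
φ = arcsin(-0.03009768) = -1.724731°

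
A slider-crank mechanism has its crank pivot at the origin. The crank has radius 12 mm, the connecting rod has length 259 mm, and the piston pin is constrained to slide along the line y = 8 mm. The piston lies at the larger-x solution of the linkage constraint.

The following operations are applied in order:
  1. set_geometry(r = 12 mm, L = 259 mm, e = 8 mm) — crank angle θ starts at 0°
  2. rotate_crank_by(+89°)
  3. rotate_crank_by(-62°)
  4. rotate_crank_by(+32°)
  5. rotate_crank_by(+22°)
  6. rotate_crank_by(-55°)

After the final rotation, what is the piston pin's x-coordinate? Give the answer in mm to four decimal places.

set_geometry: r = 12 mm, L = 259 mm, e = 8 mm; θ ← 0°
rotate_crank_by(+89°): θ ← 0° +89° = 89°
rotate_crank_by(-62°): θ ← 89° -62° = 27°
rotate_crank_by(+32°): θ ← 27° +32° = 59°
rotate_crank_by(+22°): θ ← 59° +22° = 81°
rotate_crank_by(-55°): θ ← 81° -55° = 26°
crank pin P = (r cos θ, r sin θ) = (10.785529, 5.260454)
h = r sin θ − e = 5.260454 − 8 = -2.739546
x = r cos θ + √(L² − h²) = 10.785529 + √(67081.0 − 7.5051) = 10.785529 + 258.985511 = 269.771040

269.7710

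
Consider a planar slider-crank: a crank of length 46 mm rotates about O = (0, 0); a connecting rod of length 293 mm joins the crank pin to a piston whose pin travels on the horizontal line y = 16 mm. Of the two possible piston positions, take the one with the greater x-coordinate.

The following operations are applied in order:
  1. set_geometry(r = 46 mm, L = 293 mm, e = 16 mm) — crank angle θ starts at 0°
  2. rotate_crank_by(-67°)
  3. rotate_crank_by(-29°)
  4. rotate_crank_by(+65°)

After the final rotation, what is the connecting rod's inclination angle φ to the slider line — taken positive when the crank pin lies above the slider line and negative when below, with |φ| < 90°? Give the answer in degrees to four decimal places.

set_geometry: r = 46 mm, L = 293 mm, e = 16 mm; θ ← 0°
rotate_crank_by(-67°): θ ← 0° -67° = -67°
rotate_crank_by(-29°): θ ← -67° -29° = -96°
rotate_crank_by(+65°): θ ← -96° +65° = -31°
crank pin P = (r cos θ, r sin θ) = (39.429696, -23.691751)
h = r sin θ − e = -23.691751 − 16 = -39.691751
sin φ = h / L = -39.691751 / 293 = -0.13546673
φ = arcsin(-0.13546673) = -7.785609°

-7.7856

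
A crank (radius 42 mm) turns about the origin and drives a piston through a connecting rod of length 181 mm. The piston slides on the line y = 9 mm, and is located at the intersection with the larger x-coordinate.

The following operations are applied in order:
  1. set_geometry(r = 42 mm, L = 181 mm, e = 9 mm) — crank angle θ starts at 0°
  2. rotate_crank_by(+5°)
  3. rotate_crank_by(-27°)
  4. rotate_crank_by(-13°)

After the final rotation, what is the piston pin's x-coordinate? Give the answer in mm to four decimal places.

212.3539

set_geometry: r = 42 mm, L = 181 mm, e = 9 mm; θ ← 0°
rotate_crank_by(+5°): θ ← 0° +5° = 5°
rotate_crank_by(-27°): θ ← 5° -27° = -22°
rotate_crank_by(-13°): θ ← -22° -13° = -35°
crank pin P = (r cos θ, r sin θ) = (34.404386, -24.090210)
h = r sin θ − e = -24.090210 − 9 = -33.090210
x = r cos θ + √(L² − h²) = 34.404386 + √(32761.0 − 1094.9620) = 34.404386 + 177.949538 = 212.353924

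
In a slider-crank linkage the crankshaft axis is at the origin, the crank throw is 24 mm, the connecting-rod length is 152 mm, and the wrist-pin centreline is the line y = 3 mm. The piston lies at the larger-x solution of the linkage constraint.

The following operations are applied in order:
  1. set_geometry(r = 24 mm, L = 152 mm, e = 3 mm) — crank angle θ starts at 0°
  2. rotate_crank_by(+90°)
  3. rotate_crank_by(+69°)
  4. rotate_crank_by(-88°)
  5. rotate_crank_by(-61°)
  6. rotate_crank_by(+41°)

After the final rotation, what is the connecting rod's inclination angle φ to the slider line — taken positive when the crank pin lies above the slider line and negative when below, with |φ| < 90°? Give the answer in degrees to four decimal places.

5.9102

set_geometry: r = 24 mm, L = 152 mm, e = 3 mm; θ ← 0°
rotate_crank_by(+90°): θ ← 0° +90° = 90°
rotate_crank_by(+69°): θ ← 90° +69° = 159°
rotate_crank_by(-88°): θ ← 159° -88° = 71°
rotate_crank_by(-61°): θ ← 71° -61° = 10°
rotate_crank_by(+41°): θ ← 10° +41° = 51°
crank pin P = (r cos θ, r sin θ) = (15.103689, 18.651503)
h = r sin θ − e = 18.651503 − 3 = 15.651503
sin φ = h / L = 15.651503 / 152 = 0.10297041
φ = arcsin(0.10297041) = 5.910246°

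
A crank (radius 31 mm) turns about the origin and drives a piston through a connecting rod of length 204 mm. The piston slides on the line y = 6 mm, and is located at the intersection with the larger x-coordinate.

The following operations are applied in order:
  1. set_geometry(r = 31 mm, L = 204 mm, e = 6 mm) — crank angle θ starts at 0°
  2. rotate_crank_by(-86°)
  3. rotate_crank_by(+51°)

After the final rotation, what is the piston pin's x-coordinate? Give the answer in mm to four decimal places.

228.0029

set_geometry: r = 31 mm, L = 204 mm, e = 6 mm; θ ← 0°
rotate_crank_by(-86°): θ ← 0° -86° = -86°
rotate_crank_by(+51°): θ ← -86° +51° = -35°
crank pin P = (r cos θ, r sin θ) = (25.393713, -17.780870)
h = r sin θ − e = -17.780870 − 6 = -23.780870
x = r cos θ + √(L² − h²) = 25.393713 + √(41616.0 − 565.5298) = 25.393713 + 202.609156 = 228.002870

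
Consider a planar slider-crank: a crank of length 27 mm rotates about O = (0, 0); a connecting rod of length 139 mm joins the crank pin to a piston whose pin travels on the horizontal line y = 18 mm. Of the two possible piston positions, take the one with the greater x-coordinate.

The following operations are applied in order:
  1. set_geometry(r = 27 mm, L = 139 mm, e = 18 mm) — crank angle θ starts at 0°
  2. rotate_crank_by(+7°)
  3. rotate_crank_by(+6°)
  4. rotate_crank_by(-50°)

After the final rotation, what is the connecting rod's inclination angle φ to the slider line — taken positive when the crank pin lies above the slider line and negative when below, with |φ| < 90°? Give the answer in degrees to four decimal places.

set_geometry: r = 27 mm, L = 139 mm, e = 18 mm; θ ← 0°
rotate_crank_by(+7°): θ ← 0° +7° = 7°
rotate_crank_by(+6°): θ ← 7° +6° = 13°
rotate_crank_by(-50°): θ ← 13° -50° = -37°
crank pin P = (r cos θ, r sin θ) = (21.563159, -16.249006)
h = r sin θ − e = -16.249006 − 18 = -34.249006
sin φ = h / L = -34.249006 / 139 = -0.24639572
φ = arcsin(-0.24639572) = -14.264332°

-14.2643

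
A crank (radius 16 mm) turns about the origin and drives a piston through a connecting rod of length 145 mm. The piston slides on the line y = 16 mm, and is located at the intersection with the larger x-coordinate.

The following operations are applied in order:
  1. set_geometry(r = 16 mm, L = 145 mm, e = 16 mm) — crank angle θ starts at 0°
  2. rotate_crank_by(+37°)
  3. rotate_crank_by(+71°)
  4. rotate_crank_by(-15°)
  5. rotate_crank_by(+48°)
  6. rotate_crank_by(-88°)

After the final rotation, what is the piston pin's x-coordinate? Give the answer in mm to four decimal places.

set_geometry: r = 16 mm, L = 145 mm, e = 16 mm; θ ← 0°
rotate_crank_by(+37°): θ ← 0° +37° = 37°
rotate_crank_by(+71°): θ ← 37° +71° = 108°
rotate_crank_by(-15°): θ ← 108° -15° = 93°
rotate_crank_by(+48°): θ ← 93° +48° = 141°
rotate_crank_by(-88°): θ ← 141° -88° = 53°
crank pin P = (r cos θ, r sin θ) = (9.629040, 12.778168)
h = r sin θ − e = 12.778168 − 16 = -3.221832
x = r cos θ + √(L² − h²) = 9.629040 + √(21025.0 − 10.3802) = 9.629040 + 144.964202 = 154.593242

154.5932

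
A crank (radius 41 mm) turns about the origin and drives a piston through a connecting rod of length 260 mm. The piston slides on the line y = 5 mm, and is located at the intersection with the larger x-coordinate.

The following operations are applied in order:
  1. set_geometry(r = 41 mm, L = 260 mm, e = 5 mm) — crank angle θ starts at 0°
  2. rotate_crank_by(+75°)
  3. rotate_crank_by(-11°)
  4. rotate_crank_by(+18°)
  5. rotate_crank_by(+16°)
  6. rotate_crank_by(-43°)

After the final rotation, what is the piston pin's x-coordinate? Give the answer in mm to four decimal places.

281.9405

set_geometry: r = 41 mm, L = 260 mm, e = 5 mm; θ ← 0°
rotate_crank_by(+75°): θ ← 0° +75° = 75°
rotate_crank_by(-11°): θ ← 75° -11° = 64°
rotate_crank_by(+18°): θ ← 64° +18° = 82°
rotate_crank_by(+16°): θ ← 82° +16° = 98°
rotate_crank_by(-43°): θ ← 98° -43° = 55°
crank pin P = (r cos θ, r sin θ) = (23.516634, 33.585234)
h = r sin θ − e = 33.585234 − 5 = 28.585234
x = r cos θ + √(L² − h²) = 23.516634 + √(67600.0 − 817.1156) = 23.516634 + 258.423846 = 281.940480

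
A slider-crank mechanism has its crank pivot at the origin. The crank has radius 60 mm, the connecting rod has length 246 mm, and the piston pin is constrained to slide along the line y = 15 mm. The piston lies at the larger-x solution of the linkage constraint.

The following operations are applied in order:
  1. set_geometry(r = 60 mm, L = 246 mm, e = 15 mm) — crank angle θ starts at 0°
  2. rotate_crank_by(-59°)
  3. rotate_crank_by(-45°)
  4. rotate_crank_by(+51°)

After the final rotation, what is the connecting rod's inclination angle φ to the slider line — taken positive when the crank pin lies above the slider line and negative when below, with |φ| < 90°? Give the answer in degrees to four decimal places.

-14.8189

set_geometry: r = 60 mm, L = 246 mm, e = 15 mm; θ ← 0°
rotate_crank_by(-59°): θ ← 0° -59° = -59°
rotate_crank_by(-45°): θ ← -59° -45° = -104°
rotate_crank_by(+51°): θ ← -104° +51° = -53°
crank pin P = (r cos θ, r sin θ) = (36.108901, -47.918131)
h = r sin θ − e = -47.918131 − 15 = -62.918131
sin φ = h / L = -62.918131 / 246 = -0.25576476
φ = arcsin(-0.25576476) = -14.818905°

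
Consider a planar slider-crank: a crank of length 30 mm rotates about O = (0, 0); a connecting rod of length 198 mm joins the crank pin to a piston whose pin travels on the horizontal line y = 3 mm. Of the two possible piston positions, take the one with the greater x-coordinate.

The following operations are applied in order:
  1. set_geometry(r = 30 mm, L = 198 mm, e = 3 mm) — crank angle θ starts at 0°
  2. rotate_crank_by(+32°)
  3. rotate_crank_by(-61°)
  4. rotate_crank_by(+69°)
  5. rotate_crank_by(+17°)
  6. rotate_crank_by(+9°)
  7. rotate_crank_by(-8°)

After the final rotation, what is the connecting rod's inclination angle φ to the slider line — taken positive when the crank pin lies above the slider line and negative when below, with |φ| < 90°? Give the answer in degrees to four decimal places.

6.5079

set_geometry: r = 30 mm, L = 198 mm, e = 3 mm; θ ← 0°
rotate_crank_by(+32°): θ ← 0° +32° = 32°
rotate_crank_by(-61°): θ ← 32° -61° = -29°
rotate_crank_by(+69°): θ ← -29° +69° = 40°
rotate_crank_by(+17°): θ ← 40° +17° = 57°
rotate_crank_by(+9°): θ ← 57° +9° = 66°
rotate_crank_by(-8°): θ ← 66° -8° = 58°
crank pin P = (r cos θ, r sin θ) = (15.897578, 25.441443)
h = r sin θ − e = 25.441443 − 3 = 22.441443
sin φ = h / L = 22.441443 / 198 = 0.11334062
φ = arcsin(0.11334062) = 6.507924°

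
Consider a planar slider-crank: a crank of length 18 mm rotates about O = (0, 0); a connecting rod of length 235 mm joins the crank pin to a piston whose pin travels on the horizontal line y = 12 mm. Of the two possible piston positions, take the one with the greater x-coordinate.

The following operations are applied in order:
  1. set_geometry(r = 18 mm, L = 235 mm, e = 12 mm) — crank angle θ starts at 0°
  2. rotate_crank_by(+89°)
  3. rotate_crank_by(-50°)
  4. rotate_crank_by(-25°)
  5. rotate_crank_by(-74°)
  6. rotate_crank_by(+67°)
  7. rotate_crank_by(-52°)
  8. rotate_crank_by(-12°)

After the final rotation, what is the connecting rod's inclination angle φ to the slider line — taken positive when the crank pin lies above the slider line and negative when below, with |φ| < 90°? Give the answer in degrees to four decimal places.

set_geometry: r = 18 mm, L = 235 mm, e = 12 mm; θ ← 0°
rotate_crank_by(+89°): θ ← 0° +89° = 89°
rotate_crank_by(-50°): θ ← 89° -50° = 39°
rotate_crank_by(-25°): θ ← 39° -25° = 14°
rotate_crank_by(-74°): θ ← 14° -74° = -60°
rotate_crank_by(+67°): θ ← -60° +67° = 7°
rotate_crank_by(-52°): θ ← 7° -52° = -45°
rotate_crank_by(-12°): θ ← -45° -12° = -57°
crank pin P = (r cos θ, r sin θ) = (9.803503, -15.096070)
h = r sin θ − e = -15.096070 − 12 = -27.096070
sin φ = h / L = -27.096070 / 235 = -0.11530243
φ = arcsin(-0.11530243) = -6.621069°

-6.6211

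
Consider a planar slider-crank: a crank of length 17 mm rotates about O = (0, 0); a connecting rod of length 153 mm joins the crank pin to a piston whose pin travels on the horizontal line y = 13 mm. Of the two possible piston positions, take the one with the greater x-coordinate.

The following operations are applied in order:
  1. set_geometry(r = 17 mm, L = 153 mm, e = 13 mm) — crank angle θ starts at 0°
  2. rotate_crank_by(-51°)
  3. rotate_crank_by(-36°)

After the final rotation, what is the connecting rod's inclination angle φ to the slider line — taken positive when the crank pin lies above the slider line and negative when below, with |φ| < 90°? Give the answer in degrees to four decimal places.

-11.2988

set_geometry: r = 17 mm, L = 153 mm, e = 13 mm; θ ← 0°
rotate_crank_by(-51°): θ ← 0° -51° = -51°
rotate_crank_by(-36°): θ ← -51° -36° = -87°
crank pin P = (r cos θ, r sin θ) = (0.889711, -16.976702)
h = r sin θ − e = -16.976702 − 13 = -29.976702
sin φ = h / L = -29.976702 / 153 = -0.19592616
φ = arcsin(-0.19592616) = -11.298832°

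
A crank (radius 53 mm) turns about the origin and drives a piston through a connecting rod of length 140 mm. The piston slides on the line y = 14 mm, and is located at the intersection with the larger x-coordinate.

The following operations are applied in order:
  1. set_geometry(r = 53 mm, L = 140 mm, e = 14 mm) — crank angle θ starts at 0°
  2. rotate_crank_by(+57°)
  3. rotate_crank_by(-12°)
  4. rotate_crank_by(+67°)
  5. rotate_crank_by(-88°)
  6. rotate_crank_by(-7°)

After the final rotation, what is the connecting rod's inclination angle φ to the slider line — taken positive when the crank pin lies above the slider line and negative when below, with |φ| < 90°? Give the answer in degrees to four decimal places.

0.6121

set_geometry: r = 53 mm, L = 140 mm, e = 14 mm; θ ← 0°
rotate_crank_by(+57°): θ ← 0° +57° = 57°
rotate_crank_by(-12°): θ ← 57° -12° = 45°
rotate_crank_by(+67°): θ ← 45° +67° = 112°
rotate_crank_by(-88°): θ ← 112° -88° = 24°
rotate_crank_by(-7°): θ ← 24° -7° = 17°
crank pin P = (r cos θ, r sin θ) = (50.684152, 15.495700)
h = r sin θ − e = 15.495700 − 14 = 1.495700
sin φ = h / L = 1.495700 / 140 = 0.01068357
φ = arcsin(0.01068357) = 0.612135°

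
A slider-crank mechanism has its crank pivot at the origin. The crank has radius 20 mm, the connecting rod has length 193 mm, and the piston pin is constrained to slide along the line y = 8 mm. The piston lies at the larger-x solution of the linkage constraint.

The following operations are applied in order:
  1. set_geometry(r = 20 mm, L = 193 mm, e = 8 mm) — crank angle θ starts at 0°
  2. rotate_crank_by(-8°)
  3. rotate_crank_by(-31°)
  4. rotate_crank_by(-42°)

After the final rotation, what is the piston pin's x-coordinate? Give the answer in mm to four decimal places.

194.1227

set_geometry: r = 20 mm, L = 193 mm, e = 8 mm; θ ← 0°
rotate_crank_by(-8°): θ ← 0° -8° = -8°
rotate_crank_by(-31°): θ ← -8° -31° = -39°
rotate_crank_by(-42°): θ ← -39° -42° = -81°
crank pin P = (r cos θ, r sin θ) = (3.128689, -19.753767)
h = r sin θ − e = -19.753767 − 8 = -27.753767
x = r cos θ + √(L² − h²) = 3.128689 + √(37249.0 − 770.2716) = 3.128689 + 190.994053 = 194.122743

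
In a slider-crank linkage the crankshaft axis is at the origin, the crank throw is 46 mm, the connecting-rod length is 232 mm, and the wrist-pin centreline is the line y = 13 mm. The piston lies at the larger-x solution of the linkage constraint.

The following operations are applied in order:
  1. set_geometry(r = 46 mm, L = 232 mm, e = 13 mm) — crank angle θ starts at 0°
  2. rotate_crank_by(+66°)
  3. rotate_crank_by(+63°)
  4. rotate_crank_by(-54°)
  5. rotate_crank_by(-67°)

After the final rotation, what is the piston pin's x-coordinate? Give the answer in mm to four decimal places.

277.4585

set_geometry: r = 46 mm, L = 232 mm, e = 13 mm; θ ← 0°
rotate_crank_by(+66°): θ ← 0° +66° = 66°
rotate_crank_by(+63°): θ ← 66° +63° = 129°
rotate_crank_by(-54°): θ ← 129° -54° = 75°
rotate_crank_by(-67°): θ ← 75° -67° = 8°
crank pin P = (r cos θ, r sin θ) = (45.552331, 6.401963)
h = r sin θ − e = 6.401963 − 13 = -6.598037
x = r cos θ + √(L² − h²) = 45.552331 + √(53824.0 − 43.5341) = 45.552331 + 231.906158 = 277.458489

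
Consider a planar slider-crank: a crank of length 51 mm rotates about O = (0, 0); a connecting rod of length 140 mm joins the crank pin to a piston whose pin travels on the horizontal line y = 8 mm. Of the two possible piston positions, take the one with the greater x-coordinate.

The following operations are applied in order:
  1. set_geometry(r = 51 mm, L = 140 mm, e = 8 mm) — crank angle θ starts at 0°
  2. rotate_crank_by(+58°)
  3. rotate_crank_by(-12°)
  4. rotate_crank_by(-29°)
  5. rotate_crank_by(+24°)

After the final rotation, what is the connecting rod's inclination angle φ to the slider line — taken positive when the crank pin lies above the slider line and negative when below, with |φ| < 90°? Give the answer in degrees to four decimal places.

10.4775

set_geometry: r = 51 mm, L = 140 mm, e = 8 mm; θ ← 0°
rotate_crank_by(+58°): θ ← 0° +58° = 58°
rotate_crank_by(-12°): θ ← 58° -12° = 46°
rotate_crank_by(-29°): θ ← 46° -29° = 17°
rotate_crank_by(+24°): θ ← 17° +24° = 41°
crank pin P = (r cos θ, r sin θ) = (38.490189, 33.459010)
h = r sin θ − e = 33.459010 − 8 = 25.459010
sin φ = h / L = 25.459010 / 140 = 0.18185007
φ = arcsin(0.18185007) = 10.477540°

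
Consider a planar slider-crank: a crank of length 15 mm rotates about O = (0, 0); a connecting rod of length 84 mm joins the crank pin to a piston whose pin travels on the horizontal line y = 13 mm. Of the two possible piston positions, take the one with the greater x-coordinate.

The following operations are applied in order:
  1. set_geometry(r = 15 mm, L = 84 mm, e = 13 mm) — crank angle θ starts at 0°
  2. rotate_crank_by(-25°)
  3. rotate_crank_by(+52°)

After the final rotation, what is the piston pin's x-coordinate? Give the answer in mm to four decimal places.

set_geometry: r = 15 mm, L = 84 mm, e = 13 mm; θ ← 0°
rotate_crank_by(-25°): θ ← 0° -25° = -25°
rotate_crank_by(+52°): θ ← -25° +52° = 27°
crank pin P = (r cos θ, r sin θ) = (13.365098, 6.809857)
h = r sin θ − e = 6.809857 − 13 = -6.190143
x = r cos θ + √(L² − h²) = 13.365098 + √(7056.0 − 38.3179) = 13.365098 + 83.771607 = 97.136705

97.1367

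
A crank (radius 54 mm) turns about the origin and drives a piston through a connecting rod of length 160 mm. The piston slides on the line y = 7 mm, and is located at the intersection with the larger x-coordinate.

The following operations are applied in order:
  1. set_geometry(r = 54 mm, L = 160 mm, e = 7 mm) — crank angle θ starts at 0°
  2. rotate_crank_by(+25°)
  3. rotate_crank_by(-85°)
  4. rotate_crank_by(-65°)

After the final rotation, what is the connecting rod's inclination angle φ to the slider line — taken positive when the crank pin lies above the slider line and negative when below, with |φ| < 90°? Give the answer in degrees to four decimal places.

set_geometry: r = 54 mm, L = 160 mm, e = 7 mm; θ ← 0°
rotate_crank_by(+25°): θ ← 0° +25° = 25°
rotate_crank_by(-85°): θ ← 25° -85° = -60°
rotate_crank_by(-65°): θ ← -60° -65° = -125°
crank pin P = (r cos θ, r sin θ) = (-30.973128, -44.234210)
h = r sin θ − e = -44.234210 − 7 = -51.234210
sin φ = h / L = -51.234210 / 160 = -0.32021381
φ = arcsin(-0.32021381) = -18.675856°

-18.6759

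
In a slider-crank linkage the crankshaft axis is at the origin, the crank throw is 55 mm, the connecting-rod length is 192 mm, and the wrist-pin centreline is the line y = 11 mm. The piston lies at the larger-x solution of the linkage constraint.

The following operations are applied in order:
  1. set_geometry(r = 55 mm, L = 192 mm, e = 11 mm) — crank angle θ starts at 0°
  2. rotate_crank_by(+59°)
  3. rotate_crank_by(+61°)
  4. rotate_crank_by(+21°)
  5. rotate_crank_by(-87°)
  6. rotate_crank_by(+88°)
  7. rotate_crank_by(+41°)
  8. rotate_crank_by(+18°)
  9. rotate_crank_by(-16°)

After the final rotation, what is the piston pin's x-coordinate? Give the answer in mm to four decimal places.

set_geometry: r = 55 mm, L = 192 mm, e = 11 mm; θ ← 0°
rotate_crank_by(+59°): θ ← 0° +59° = 59°
rotate_crank_by(+61°): θ ← 59° +61° = 120°
rotate_crank_by(+21°): θ ← 120° +21° = 141°
rotate_crank_by(-87°): θ ← 141° -87° = 54°
rotate_crank_by(+88°): θ ← 54° +88° = 142°
rotate_crank_by(+41°): θ ← 142° +41° = 183°
rotate_crank_by(+18°): θ ← 183° +18° = 201°
rotate_crank_by(-16°): θ ← 201° -16° = 185°
crank pin P = (r cos θ, r sin θ) = (-54.790708, -4.793566)
h = r sin θ − e = -4.793566 − 11 = -15.793566
x = r cos θ + √(L² − h²) = -54.790708 + √(36864.0 − 249.4367) = -54.790708 + 191.349323 = 136.558614

136.5586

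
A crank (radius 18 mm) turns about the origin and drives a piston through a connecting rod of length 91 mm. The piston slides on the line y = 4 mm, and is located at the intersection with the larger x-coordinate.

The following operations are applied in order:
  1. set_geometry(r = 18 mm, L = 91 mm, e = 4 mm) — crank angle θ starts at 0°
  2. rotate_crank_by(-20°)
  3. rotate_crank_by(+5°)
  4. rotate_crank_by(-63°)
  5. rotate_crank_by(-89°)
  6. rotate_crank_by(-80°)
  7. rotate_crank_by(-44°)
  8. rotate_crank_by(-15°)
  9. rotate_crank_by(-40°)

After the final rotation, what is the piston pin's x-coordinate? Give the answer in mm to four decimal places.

108.4646

set_geometry: r = 18 mm, L = 91 mm, e = 4 mm; θ ← 0°
rotate_crank_by(-20°): θ ← 0° -20° = -20°
rotate_crank_by(+5°): θ ← -20° +5° = -15°
rotate_crank_by(-63°): θ ← -15° -63° = -78°
rotate_crank_by(-89°): θ ← -78° -89° = -167°
rotate_crank_by(-80°): θ ← -167° -80° = -247°
rotate_crank_by(-44°): θ ← -247° -44° = -291°
rotate_crank_by(-15°): θ ← -291° -15° = -306°
rotate_crank_by(-40°): θ ← -306° -40° = -346°
crank pin P = (r cos θ, r sin θ) = (17.465323, 4.354594)
h = r sin θ − e = 4.354594 − 4 = 0.354594
x = r cos θ + √(L² − h²) = 17.465323 + √(8281.0 − 0.1257) = 17.465323 + 90.999309 = 108.464632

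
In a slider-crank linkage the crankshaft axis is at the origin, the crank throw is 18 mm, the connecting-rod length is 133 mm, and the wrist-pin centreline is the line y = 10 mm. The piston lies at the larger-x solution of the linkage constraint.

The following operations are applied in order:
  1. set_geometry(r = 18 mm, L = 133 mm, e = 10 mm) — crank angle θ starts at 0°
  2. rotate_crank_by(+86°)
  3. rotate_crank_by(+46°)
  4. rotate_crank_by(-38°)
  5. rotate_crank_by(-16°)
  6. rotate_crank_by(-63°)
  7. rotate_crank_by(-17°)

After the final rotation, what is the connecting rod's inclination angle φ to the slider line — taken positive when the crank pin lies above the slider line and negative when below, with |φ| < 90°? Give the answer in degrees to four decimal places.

set_geometry: r = 18 mm, L = 133 mm, e = 10 mm; θ ← 0°
rotate_crank_by(+86°): θ ← 0° +86° = 86°
rotate_crank_by(+46°): θ ← 86° +46° = 132°
rotate_crank_by(-38°): θ ← 132° -38° = 94°
rotate_crank_by(-16°): θ ← 94° -16° = 78°
rotate_crank_by(-63°): θ ← 78° -63° = 15°
rotate_crank_by(-17°): θ ← 15° -17° = -2°
crank pin P = (r cos θ, r sin θ) = (17.989035, -0.628191)
h = r sin θ − e = -0.628191 − 10 = -10.628191
sin φ = h / L = -10.628191 / 133 = -0.07991121
φ = arcsin(-0.07991121) = -4.583462°

-4.5835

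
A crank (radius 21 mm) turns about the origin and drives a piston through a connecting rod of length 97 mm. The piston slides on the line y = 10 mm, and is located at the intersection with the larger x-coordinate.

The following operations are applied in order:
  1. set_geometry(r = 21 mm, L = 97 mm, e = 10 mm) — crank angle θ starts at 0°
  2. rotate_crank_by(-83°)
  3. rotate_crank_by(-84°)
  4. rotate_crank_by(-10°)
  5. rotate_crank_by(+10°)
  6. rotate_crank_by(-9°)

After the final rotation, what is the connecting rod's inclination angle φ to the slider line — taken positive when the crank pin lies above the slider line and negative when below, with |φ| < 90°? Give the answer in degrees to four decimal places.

set_geometry: r = 21 mm, L = 97 mm, e = 10 mm; θ ← 0°
rotate_crank_by(-83°): θ ← 0° -83° = -83°
rotate_crank_by(-84°): θ ← -83° -84° = -167°
rotate_crank_by(-10°): θ ← -167° -10° = -177°
rotate_crank_by(+10°): θ ← -177° +10° = -167°
rotate_crank_by(-9°): θ ← -167° -9° = -176°
crank pin P = (r cos θ, r sin θ) = (-20.948845, -1.464886)
h = r sin θ − e = -1.464886 − 10 = -11.464886
sin φ = h / L = -11.464886 / 97 = -0.11819470
φ = arcsin(-0.11819470) = -6.787925°

-6.7879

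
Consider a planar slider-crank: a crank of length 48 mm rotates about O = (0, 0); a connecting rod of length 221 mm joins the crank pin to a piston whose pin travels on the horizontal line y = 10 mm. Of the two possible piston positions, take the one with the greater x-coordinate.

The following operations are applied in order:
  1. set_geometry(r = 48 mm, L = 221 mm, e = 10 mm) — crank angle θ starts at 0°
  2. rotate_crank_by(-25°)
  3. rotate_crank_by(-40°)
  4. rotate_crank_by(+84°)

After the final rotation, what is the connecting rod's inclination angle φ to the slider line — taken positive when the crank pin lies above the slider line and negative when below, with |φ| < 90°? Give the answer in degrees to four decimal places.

set_geometry: r = 48 mm, L = 221 mm, e = 10 mm; θ ← 0°
rotate_crank_by(-25°): θ ← 0° -25° = -25°
rotate_crank_by(-40°): θ ← -25° -40° = -65°
rotate_crank_by(+84°): θ ← -65° +84° = 19°
crank pin P = (r cos θ, r sin θ) = (45.384892, 15.627271)
h = r sin θ − e = 15.627271 − 10 = 5.627271
sin φ = h / L = 5.627271 / 221 = 0.02546277
φ = arcsin(0.02546277) = 1.459067°

1.4591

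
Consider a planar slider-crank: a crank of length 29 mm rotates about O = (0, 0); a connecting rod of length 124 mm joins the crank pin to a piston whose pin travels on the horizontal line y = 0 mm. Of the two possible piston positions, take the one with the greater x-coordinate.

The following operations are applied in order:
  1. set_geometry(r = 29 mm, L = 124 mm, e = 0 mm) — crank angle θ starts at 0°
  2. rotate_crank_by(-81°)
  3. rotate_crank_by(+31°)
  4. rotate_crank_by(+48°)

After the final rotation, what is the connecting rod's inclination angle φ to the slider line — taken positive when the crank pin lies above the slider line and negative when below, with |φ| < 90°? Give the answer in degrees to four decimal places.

set_geometry: r = 29 mm, L = 124 mm, e = 0 mm; θ ← 0°
rotate_crank_by(-81°): θ ← 0° -81° = -81°
rotate_crank_by(+31°): θ ← -81° +31° = -50°
rotate_crank_by(+48°): θ ← -50° +48° = -2°
crank pin P = (r cos θ, r sin θ) = (28.982334, -1.012085)
h = r sin θ − e = -1.012085 − 0 = -1.012085
sin φ = h / L = -1.012085 / 124 = -0.00816198
φ = arcsin(-0.00816198) = -0.467652°

-0.4677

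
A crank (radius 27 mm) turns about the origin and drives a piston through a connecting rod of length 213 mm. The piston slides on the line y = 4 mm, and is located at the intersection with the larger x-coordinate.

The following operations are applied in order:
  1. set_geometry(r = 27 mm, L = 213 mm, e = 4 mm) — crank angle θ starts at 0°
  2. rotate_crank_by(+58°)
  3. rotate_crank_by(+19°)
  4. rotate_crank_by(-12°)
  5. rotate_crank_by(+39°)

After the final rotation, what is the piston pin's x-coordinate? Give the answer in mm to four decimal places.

205.3083

set_geometry: r = 27 mm, L = 213 mm, e = 4 mm; θ ← 0°
rotate_crank_by(+58°): θ ← 0° +58° = 58°
rotate_crank_by(+19°): θ ← 58° +19° = 77°
rotate_crank_by(-12°): θ ← 77° -12° = 65°
rotate_crank_by(+39°): θ ← 65° +39° = 104°
crank pin P = (r cos θ, r sin θ) = (-6.531891, 26.197985)
h = r sin θ − e = 26.197985 − 4 = 22.197985
x = r cos θ + √(L² − h²) = -6.531891 + √(45369.0 − 492.7505) = -6.531891 + 211.840151 = 205.308260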